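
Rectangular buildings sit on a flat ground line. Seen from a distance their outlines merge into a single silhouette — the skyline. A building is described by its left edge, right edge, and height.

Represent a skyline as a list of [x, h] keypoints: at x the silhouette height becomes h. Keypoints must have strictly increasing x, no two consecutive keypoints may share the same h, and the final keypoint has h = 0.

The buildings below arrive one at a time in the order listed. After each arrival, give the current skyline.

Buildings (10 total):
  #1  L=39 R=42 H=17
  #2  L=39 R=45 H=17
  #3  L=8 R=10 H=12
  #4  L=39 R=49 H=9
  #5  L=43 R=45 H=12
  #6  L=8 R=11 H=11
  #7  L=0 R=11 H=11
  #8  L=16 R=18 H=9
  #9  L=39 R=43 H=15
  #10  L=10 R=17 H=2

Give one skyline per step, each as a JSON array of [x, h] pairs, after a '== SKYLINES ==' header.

== SKYLINES ==
[[39,17],[42,0]]
[[39,17],[45,0]]
[[8,12],[10,0],[39,17],[45,0]]
[[8,12],[10,0],[39,17],[45,9],[49,0]]
[[8,12],[10,0],[39,17],[45,9],[49,0]]
[[8,12],[10,11],[11,0],[39,17],[45,9],[49,0]]
[[0,11],[8,12],[10,11],[11,0],[39,17],[45,9],[49,0]]
[[0,11],[8,12],[10,11],[11,0],[16,9],[18,0],[39,17],[45,9],[49,0]]
[[0,11],[8,12],[10,11],[11,0],[16,9],[18,0],[39,17],[45,9],[49,0]]
[[0,11],[8,12],[10,11],[11,2],[16,9],[18,0],[39,17],[45,9],[49,0]]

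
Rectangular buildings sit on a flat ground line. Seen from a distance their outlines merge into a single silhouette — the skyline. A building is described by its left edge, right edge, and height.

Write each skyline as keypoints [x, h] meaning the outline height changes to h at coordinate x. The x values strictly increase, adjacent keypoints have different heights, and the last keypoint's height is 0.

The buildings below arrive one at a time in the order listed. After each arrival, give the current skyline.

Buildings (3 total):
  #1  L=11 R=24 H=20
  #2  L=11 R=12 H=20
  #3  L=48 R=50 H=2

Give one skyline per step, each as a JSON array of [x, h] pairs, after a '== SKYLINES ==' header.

== SKYLINES ==
[[11,20],[24,0]]
[[11,20],[24,0]]
[[11,20],[24,0],[48,2],[50,0]]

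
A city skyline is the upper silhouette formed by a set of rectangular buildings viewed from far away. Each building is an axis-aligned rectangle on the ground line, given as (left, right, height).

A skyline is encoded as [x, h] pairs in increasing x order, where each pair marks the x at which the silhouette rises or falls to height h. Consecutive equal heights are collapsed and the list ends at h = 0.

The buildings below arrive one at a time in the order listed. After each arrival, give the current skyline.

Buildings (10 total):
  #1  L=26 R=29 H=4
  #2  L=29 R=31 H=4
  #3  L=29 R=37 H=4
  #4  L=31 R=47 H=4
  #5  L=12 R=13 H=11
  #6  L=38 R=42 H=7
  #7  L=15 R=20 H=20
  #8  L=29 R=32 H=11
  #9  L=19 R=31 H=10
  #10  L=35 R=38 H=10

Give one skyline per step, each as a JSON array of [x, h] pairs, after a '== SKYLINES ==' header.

== SKYLINES ==
[[26,4],[29,0]]
[[26,4],[31,0]]
[[26,4],[37,0]]
[[26,4],[47,0]]
[[12,11],[13,0],[26,4],[47,0]]
[[12,11],[13,0],[26,4],[38,7],[42,4],[47,0]]
[[12,11],[13,0],[15,20],[20,0],[26,4],[38,7],[42,4],[47,0]]
[[12,11],[13,0],[15,20],[20,0],[26,4],[29,11],[32,4],[38,7],[42,4],[47,0]]
[[12,11],[13,0],[15,20],[20,10],[29,11],[32,4],[38,7],[42,4],[47,0]]
[[12,11],[13,0],[15,20],[20,10],[29,11],[32,4],[35,10],[38,7],[42,4],[47,0]]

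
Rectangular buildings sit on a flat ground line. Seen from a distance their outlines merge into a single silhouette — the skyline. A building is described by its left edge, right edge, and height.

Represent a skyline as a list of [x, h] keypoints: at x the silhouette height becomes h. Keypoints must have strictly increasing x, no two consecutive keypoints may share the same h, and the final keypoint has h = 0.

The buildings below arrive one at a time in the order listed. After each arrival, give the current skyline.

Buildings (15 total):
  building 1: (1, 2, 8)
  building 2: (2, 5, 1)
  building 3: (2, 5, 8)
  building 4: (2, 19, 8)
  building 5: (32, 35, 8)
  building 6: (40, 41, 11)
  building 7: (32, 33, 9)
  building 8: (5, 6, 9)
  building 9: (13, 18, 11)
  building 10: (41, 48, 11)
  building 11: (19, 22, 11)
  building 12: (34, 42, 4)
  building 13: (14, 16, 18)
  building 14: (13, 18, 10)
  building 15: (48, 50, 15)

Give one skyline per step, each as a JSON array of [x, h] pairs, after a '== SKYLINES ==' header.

== SKYLINES ==
[[1,8],[2,0]]
[[1,8],[2,1],[5,0]]
[[1,8],[5,0]]
[[1,8],[19,0]]
[[1,8],[19,0],[32,8],[35,0]]
[[1,8],[19,0],[32,8],[35,0],[40,11],[41,0]]
[[1,8],[19,0],[32,9],[33,8],[35,0],[40,11],[41,0]]
[[1,8],[5,9],[6,8],[19,0],[32,9],[33,8],[35,0],[40,11],[41,0]]
[[1,8],[5,9],[6,8],[13,11],[18,8],[19,0],[32,9],[33,8],[35,0],[40,11],[41,0]]
[[1,8],[5,9],[6,8],[13,11],[18,8],[19,0],[32,9],[33,8],[35,0],[40,11],[48,0]]
[[1,8],[5,9],[6,8],[13,11],[18,8],[19,11],[22,0],[32,9],[33,8],[35,0],[40,11],[48,0]]
[[1,8],[5,9],[6,8],[13,11],[18,8],[19,11],[22,0],[32,9],[33,8],[35,4],[40,11],[48,0]]
[[1,8],[5,9],[6,8],[13,11],[14,18],[16,11],[18,8],[19,11],[22,0],[32,9],[33,8],[35,4],[40,11],[48,0]]
[[1,8],[5,9],[6,8],[13,11],[14,18],[16,11],[18,8],[19,11],[22,0],[32,9],[33,8],[35,4],[40,11],[48,0]]
[[1,8],[5,9],[6,8],[13,11],[14,18],[16,11],[18,8],[19,11],[22,0],[32,9],[33,8],[35,4],[40,11],[48,15],[50,0]]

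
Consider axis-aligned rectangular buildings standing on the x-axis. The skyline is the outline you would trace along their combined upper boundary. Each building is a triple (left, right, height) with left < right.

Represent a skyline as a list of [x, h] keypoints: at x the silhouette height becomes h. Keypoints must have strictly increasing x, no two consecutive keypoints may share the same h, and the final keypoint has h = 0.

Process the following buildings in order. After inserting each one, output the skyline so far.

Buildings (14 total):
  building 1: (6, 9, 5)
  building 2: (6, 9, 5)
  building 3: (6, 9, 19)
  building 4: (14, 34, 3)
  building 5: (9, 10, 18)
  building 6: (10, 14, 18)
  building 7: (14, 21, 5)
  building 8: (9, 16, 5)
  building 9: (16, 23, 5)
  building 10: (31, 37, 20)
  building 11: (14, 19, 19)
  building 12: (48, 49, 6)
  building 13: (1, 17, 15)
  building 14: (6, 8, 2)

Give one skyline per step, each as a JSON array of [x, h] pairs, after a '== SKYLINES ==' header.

== SKYLINES ==
[[6,5],[9,0]]
[[6,5],[9,0]]
[[6,19],[9,0]]
[[6,19],[9,0],[14,3],[34,0]]
[[6,19],[9,18],[10,0],[14,3],[34,0]]
[[6,19],[9,18],[14,3],[34,0]]
[[6,19],[9,18],[14,5],[21,3],[34,0]]
[[6,19],[9,18],[14,5],[21,3],[34,0]]
[[6,19],[9,18],[14,5],[23,3],[34,0]]
[[6,19],[9,18],[14,5],[23,3],[31,20],[37,0]]
[[6,19],[9,18],[14,19],[19,5],[23,3],[31,20],[37,0]]
[[6,19],[9,18],[14,19],[19,5],[23,3],[31,20],[37,0],[48,6],[49,0]]
[[1,15],[6,19],[9,18],[14,19],[19,5],[23,3],[31,20],[37,0],[48,6],[49,0]]
[[1,15],[6,19],[9,18],[14,19],[19,5],[23,3],[31,20],[37,0],[48,6],[49,0]]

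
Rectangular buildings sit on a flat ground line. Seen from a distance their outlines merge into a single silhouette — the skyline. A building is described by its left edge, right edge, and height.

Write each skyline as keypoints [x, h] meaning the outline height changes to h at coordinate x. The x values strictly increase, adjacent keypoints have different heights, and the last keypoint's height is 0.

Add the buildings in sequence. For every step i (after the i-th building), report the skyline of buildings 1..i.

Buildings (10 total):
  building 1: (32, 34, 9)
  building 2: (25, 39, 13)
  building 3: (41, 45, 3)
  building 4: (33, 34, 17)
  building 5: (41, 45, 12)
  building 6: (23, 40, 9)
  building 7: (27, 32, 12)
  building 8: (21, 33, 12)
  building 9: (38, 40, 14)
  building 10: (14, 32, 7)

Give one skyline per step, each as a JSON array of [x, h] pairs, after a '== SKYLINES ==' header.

== SKYLINES ==
[[32,9],[34,0]]
[[25,13],[39,0]]
[[25,13],[39,0],[41,3],[45,0]]
[[25,13],[33,17],[34,13],[39,0],[41,3],[45,0]]
[[25,13],[33,17],[34,13],[39,0],[41,12],[45,0]]
[[23,9],[25,13],[33,17],[34,13],[39,9],[40,0],[41,12],[45,0]]
[[23,9],[25,13],[33,17],[34,13],[39,9],[40,0],[41,12],[45,0]]
[[21,12],[25,13],[33,17],[34,13],[39,9],[40,0],[41,12],[45,0]]
[[21,12],[25,13],[33,17],[34,13],[38,14],[40,0],[41,12],[45,0]]
[[14,7],[21,12],[25,13],[33,17],[34,13],[38,14],[40,0],[41,12],[45,0]]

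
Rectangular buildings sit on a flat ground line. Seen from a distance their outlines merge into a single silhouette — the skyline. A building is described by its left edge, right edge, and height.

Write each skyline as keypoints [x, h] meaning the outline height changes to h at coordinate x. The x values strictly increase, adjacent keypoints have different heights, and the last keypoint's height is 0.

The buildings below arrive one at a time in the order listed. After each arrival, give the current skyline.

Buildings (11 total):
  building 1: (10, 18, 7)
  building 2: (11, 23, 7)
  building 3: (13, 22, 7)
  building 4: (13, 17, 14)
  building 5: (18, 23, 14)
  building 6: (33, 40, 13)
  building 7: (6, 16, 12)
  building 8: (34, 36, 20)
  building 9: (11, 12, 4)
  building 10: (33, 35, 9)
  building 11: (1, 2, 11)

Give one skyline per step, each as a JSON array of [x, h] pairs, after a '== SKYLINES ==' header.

== SKYLINES ==
[[10,7],[18,0]]
[[10,7],[23,0]]
[[10,7],[23,0]]
[[10,7],[13,14],[17,7],[23,0]]
[[10,7],[13,14],[17,7],[18,14],[23,0]]
[[10,7],[13,14],[17,7],[18,14],[23,0],[33,13],[40,0]]
[[6,12],[13,14],[17,7],[18,14],[23,0],[33,13],[40,0]]
[[6,12],[13,14],[17,7],[18,14],[23,0],[33,13],[34,20],[36,13],[40,0]]
[[6,12],[13,14],[17,7],[18,14],[23,0],[33,13],[34,20],[36,13],[40,0]]
[[6,12],[13,14],[17,7],[18,14],[23,0],[33,13],[34,20],[36,13],[40,0]]
[[1,11],[2,0],[6,12],[13,14],[17,7],[18,14],[23,0],[33,13],[34,20],[36,13],[40,0]]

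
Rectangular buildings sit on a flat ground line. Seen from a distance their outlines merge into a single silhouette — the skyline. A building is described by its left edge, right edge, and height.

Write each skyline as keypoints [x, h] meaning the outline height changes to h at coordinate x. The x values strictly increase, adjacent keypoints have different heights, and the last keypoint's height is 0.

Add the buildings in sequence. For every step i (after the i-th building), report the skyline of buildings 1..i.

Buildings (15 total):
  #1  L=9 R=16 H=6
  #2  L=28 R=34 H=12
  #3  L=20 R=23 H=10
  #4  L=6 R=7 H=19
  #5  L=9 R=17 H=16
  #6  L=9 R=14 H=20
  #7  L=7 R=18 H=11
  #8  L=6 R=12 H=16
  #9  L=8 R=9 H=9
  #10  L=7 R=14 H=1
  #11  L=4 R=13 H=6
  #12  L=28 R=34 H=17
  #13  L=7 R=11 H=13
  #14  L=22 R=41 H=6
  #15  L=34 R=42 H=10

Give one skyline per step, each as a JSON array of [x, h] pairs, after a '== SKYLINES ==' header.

== SKYLINES ==
[[9,6],[16,0]]
[[9,6],[16,0],[28,12],[34,0]]
[[9,6],[16,0],[20,10],[23,0],[28,12],[34,0]]
[[6,19],[7,0],[9,6],[16,0],[20,10],[23,0],[28,12],[34,0]]
[[6,19],[7,0],[9,16],[17,0],[20,10],[23,0],[28,12],[34,0]]
[[6,19],[7,0],[9,20],[14,16],[17,0],[20,10],[23,0],[28,12],[34,0]]
[[6,19],[7,11],[9,20],[14,16],[17,11],[18,0],[20,10],[23,0],[28,12],[34,0]]
[[6,19],[7,16],[9,20],[14,16],[17,11],[18,0],[20,10],[23,0],[28,12],[34,0]]
[[6,19],[7,16],[9,20],[14,16],[17,11],[18,0],[20,10],[23,0],[28,12],[34,0]]
[[6,19],[7,16],[9,20],[14,16],[17,11],[18,0],[20,10],[23,0],[28,12],[34,0]]
[[4,6],[6,19],[7,16],[9,20],[14,16],[17,11],[18,0],[20,10],[23,0],[28,12],[34,0]]
[[4,6],[6,19],[7,16],[9,20],[14,16],[17,11],[18,0],[20,10],[23,0],[28,17],[34,0]]
[[4,6],[6,19],[7,16],[9,20],[14,16],[17,11],[18,0],[20,10],[23,0],[28,17],[34,0]]
[[4,6],[6,19],[7,16],[9,20],[14,16],[17,11],[18,0],[20,10],[23,6],[28,17],[34,6],[41,0]]
[[4,6],[6,19],[7,16],[9,20],[14,16],[17,11],[18,0],[20,10],[23,6],[28,17],[34,10],[42,0]]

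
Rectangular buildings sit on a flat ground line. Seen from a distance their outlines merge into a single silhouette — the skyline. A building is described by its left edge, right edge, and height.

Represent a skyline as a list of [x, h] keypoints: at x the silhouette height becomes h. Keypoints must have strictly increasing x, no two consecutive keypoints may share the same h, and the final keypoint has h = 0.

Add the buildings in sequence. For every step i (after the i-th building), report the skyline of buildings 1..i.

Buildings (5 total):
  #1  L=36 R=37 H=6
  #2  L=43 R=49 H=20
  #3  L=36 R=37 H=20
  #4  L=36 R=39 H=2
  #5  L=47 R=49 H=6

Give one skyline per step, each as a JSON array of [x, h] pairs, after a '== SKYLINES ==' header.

== SKYLINES ==
[[36,6],[37,0]]
[[36,6],[37,0],[43,20],[49,0]]
[[36,20],[37,0],[43,20],[49,0]]
[[36,20],[37,2],[39,0],[43,20],[49,0]]
[[36,20],[37,2],[39,0],[43,20],[49,0]]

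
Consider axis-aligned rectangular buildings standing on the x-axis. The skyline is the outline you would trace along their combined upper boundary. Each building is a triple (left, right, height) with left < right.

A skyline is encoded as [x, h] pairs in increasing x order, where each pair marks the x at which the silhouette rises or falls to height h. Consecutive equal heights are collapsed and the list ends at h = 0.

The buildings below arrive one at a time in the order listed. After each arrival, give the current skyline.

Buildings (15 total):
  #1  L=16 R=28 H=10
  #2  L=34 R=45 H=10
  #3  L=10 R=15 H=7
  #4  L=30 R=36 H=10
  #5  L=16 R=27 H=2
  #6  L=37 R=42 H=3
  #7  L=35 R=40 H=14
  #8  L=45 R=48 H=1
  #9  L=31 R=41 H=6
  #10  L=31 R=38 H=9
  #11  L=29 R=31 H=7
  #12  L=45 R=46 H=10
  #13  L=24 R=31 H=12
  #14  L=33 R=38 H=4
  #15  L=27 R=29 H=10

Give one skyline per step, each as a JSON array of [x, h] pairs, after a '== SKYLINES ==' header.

== SKYLINES ==
[[16,10],[28,0]]
[[16,10],[28,0],[34,10],[45,0]]
[[10,7],[15,0],[16,10],[28,0],[34,10],[45,0]]
[[10,7],[15,0],[16,10],[28,0],[30,10],[45,0]]
[[10,7],[15,0],[16,10],[28,0],[30,10],[45,0]]
[[10,7],[15,0],[16,10],[28,0],[30,10],[45,0]]
[[10,7],[15,0],[16,10],[28,0],[30,10],[35,14],[40,10],[45,0]]
[[10,7],[15,0],[16,10],[28,0],[30,10],[35,14],[40,10],[45,1],[48,0]]
[[10,7],[15,0],[16,10],[28,0],[30,10],[35,14],[40,10],[45,1],[48,0]]
[[10,7],[15,0],[16,10],[28,0],[30,10],[35,14],[40,10],[45,1],[48,0]]
[[10,7],[15,0],[16,10],[28,0],[29,7],[30,10],[35,14],[40,10],[45,1],[48,0]]
[[10,7],[15,0],[16,10],[28,0],[29,7],[30,10],[35,14],[40,10],[46,1],[48,0]]
[[10,7],[15,0],[16,10],[24,12],[31,10],[35,14],[40,10],[46,1],[48,0]]
[[10,7],[15,0],[16,10],[24,12],[31,10],[35,14],[40,10],[46,1],[48,0]]
[[10,7],[15,0],[16,10],[24,12],[31,10],[35,14],[40,10],[46,1],[48,0]]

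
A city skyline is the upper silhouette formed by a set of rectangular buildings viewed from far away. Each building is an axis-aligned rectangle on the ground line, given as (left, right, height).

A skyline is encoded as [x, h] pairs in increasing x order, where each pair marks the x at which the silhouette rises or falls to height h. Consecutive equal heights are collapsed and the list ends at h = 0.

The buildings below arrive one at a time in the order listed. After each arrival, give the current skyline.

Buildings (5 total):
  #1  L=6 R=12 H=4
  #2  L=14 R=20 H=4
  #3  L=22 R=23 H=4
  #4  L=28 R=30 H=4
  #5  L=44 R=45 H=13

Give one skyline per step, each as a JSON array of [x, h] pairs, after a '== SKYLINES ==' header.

== SKYLINES ==
[[6,4],[12,0]]
[[6,4],[12,0],[14,4],[20,0]]
[[6,4],[12,0],[14,4],[20,0],[22,4],[23,0]]
[[6,4],[12,0],[14,4],[20,0],[22,4],[23,0],[28,4],[30,0]]
[[6,4],[12,0],[14,4],[20,0],[22,4],[23,0],[28,4],[30,0],[44,13],[45,0]]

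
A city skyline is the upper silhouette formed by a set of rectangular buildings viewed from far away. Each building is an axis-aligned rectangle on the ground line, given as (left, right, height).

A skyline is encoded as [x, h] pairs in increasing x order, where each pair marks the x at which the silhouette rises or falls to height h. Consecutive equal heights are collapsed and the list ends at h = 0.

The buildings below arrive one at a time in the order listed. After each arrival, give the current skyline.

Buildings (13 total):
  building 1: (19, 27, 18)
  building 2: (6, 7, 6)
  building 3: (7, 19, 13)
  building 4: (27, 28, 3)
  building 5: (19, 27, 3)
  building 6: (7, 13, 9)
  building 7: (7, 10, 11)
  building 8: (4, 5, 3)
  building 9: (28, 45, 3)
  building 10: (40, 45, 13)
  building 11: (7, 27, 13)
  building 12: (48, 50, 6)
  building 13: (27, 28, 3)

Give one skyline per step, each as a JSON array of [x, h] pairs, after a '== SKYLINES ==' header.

== SKYLINES ==
[[19,18],[27,0]]
[[6,6],[7,0],[19,18],[27,0]]
[[6,6],[7,13],[19,18],[27,0]]
[[6,6],[7,13],[19,18],[27,3],[28,0]]
[[6,6],[7,13],[19,18],[27,3],[28,0]]
[[6,6],[7,13],[19,18],[27,3],[28,0]]
[[6,6],[7,13],[19,18],[27,3],[28,0]]
[[4,3],[5,0],[6,6],[7,13],[19,18],[27,3],[28,0]]
[[4,3],[5,0],[6,6],[7,13],[19,18],[27,3],[45,0]]
[[4,3],[5,0],[6,6],[7,13],[19,18],[27,3],[40,13],[45,0]]
[[4,3],[5,0],[6,6],[7,13],[19,18],[27,3],[40,13],[45,0]]
[[4,3],[5,0],[6,6],[7,13],[19,18],[27,3],[40,13],[45,0],[48,6],[50,0]]
[[4,3],[5,0],[6,6],[7,13],[19,18],[27,3],[40,13],[45,0],[48,6],[50,0]]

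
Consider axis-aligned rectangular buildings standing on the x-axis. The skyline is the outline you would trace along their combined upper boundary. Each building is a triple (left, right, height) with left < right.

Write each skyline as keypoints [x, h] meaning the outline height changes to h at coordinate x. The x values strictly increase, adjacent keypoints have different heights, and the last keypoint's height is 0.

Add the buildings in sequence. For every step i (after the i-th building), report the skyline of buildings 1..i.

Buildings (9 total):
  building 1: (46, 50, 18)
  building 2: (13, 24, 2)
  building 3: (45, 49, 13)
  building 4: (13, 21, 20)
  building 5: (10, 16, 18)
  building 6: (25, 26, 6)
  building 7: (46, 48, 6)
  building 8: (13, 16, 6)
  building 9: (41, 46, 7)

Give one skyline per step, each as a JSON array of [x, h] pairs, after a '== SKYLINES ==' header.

== SKYLINES ==
[[46,18],[50,0]]
[[13,2],[24,0],[46,18],[50,0]]
[[13,2],[24,0],[45,13],[46,18],[50,0]]
[[13,20],[21,2],[24,0],[45,13],[46,18],[50,0]]
[[10,18],[13,20],[21,2],[24,0],[45,13],[46,18],[50,0]]
[[10,18],[13,20],[21,2],[24,0],[25,6],[26,0],[45,13],[46,18],[50,0]]
[[10,18],[13,20],[21,2],[24,0],[25,6],[26,0],[45,13],[46,18],[50,0]]
[[10,18],[13,20],[21,2],[24,0],[25,6],[26,0],[45,13],[46,18],[50,0]]
[[10,18],[13,20],[21,2],[24,0],[25,6],[26,0],[41,7],[45,13],[46,18],[50,0]]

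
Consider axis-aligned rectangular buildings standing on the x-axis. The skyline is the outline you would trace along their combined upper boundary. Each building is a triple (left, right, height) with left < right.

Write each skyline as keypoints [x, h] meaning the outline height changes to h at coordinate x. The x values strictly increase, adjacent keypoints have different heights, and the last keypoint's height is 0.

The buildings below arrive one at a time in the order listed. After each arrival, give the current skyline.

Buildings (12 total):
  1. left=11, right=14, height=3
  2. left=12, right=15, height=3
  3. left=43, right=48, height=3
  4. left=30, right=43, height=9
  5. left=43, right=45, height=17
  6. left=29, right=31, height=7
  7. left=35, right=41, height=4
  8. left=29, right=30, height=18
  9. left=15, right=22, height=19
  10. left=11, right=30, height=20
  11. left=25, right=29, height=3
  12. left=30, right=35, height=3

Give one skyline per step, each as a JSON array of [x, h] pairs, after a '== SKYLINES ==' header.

== SKYLINES ==
[[11,3],[14,0]]
[[11,3],[15,0]]
[[11,3],[15,0],[43,3],[48,0]]
[[11,3],[15,0],[30,9],[43,3],[48,0]]
[[11,3],[15,0],[30,9],[43,17],[45,3],[48,0]]
[[11,3],[15,0],[29,7],[30,9],[43,17],[45,3],[48,0]]
[[11,3],[15,0],[29,7],[30,9],[43,17],[45,3],[48,0]]
[[11,3],[15,0],[29,18],[30,9],[43,17],[45,3],[48,0]]
[[11,3],[15,19],[22,0],[29,18],[30,9],[43,17],[45,3],[48,0]]
[[11,20],[30,9],[43,17],[45,3],[48,0]]
[[11,20],[30,9],[43,17],[45,3],[48,0]]
[[11,20],[30,9],[43,17],[45,3],[48,0]]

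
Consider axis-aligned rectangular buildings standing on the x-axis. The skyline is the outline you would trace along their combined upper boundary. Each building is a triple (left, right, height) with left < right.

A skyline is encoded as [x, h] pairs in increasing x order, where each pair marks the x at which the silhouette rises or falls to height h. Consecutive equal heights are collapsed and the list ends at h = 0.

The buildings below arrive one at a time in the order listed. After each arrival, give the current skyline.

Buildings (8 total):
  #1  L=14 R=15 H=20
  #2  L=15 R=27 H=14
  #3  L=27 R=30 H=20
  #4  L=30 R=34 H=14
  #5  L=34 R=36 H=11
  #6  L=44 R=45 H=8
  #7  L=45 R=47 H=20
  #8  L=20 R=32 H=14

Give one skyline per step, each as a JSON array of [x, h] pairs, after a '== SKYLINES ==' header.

== SKYLINES ==
[[14,20],[15,0]]
[[14,20],[15,14],[27,0]]
[[14,20],[15,14],[27,20],[30,0]]
[[14,20],[15,14],[27,20],[30,14],[34,0]]
[[14,20],[15,14],[27,20],[30,14],[34,11],[36,0]]
[[14,20],[15,14],[27,20],[30,14],[34,11],[36,0],[44,8],[45,0]]
[[14,20],[15,14],[27,20],[30,14],[34,11],[36,0],[44,8],[45,20],[47,0]]
[[14,20],[15,14],[27,20],[30,14],[34,11],[36,0],[44,8],[45,20],[47,0]]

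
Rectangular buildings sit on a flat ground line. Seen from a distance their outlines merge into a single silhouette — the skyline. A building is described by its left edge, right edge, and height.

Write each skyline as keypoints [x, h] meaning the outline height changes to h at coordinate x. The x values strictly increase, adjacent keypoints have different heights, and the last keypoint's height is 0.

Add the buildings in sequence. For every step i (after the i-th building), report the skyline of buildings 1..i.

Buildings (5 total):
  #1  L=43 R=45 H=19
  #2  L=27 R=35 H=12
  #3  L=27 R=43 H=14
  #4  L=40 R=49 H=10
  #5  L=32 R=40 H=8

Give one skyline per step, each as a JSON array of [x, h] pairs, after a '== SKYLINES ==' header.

== SKYLINES ==
[[43,19],[45,0]]
[[27,12],[35,0],[43,19],[45,0]]
[[27,14],[43,19],[45,0]]
[[27,14],[43,19],[45,10],[49,0]]
[[27,14],[43,19],[45,10],[49,0]]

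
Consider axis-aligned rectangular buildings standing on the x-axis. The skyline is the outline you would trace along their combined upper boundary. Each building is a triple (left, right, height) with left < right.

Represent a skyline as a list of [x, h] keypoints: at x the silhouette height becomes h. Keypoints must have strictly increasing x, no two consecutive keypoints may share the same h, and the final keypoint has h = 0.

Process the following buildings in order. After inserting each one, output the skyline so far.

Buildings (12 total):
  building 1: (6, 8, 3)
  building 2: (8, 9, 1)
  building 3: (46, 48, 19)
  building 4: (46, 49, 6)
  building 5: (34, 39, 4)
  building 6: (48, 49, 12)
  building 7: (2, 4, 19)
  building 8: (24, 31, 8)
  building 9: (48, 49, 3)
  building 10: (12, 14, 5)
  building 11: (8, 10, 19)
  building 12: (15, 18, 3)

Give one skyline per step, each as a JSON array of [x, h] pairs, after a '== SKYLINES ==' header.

== SKYLINES ==
[[6,3],[8,0]]
[[6,3],[8,1],[9,0]]
[[6,3],[8,1],[9,0],[46,19],[48,0]]
[[6,3],[8,1],[9,0],[46,19],[48,6],[49,0]]
[[6,3],[8,1],[9,0],[34,4],[39,0],[46,19],[48,6],[49,0]]
[[6,3],[8,1],[9,0],[34,4],[39,0],[46,19],[48,12],[49,0]]
[[2,19],[4,0],[6,3],[8,1],[9,0],[34,4],[39,0],[46,19],[48,12],[49,0]]
[[2,19],[4,0],[6,3],[8,1],[9,0],[24,8],[31,0],[34,4],[39,0],[46,19],[48,12],[49,0]]
[[2,19],[4,0],[6,3],[8,1],[9,0],[24,8],[31,0],[34,4],[39,0],[46,19],[48,12],[49,0]]
[[2,19],[4,0],[6,3],[8,1],[9,0],[12,5],[14,0],[24,8],[31,0],[34,4],[39,0],[46,19],[48,12],[49,0]]
[[2,19],[4,0],[6,3],[8,19],[10,0],[12,5],[14,0],[24,8],[31,0],[34,4],[39,0],[46,19],[48,12],[49,0]]
[[2,19],[4,0],[6,3],[8,19],[10,0],[12,5],[14,0],[15,3],[18,0],[24,8],[31,0],[34,4],[39,0],[46,19],[48,12],[49,0]]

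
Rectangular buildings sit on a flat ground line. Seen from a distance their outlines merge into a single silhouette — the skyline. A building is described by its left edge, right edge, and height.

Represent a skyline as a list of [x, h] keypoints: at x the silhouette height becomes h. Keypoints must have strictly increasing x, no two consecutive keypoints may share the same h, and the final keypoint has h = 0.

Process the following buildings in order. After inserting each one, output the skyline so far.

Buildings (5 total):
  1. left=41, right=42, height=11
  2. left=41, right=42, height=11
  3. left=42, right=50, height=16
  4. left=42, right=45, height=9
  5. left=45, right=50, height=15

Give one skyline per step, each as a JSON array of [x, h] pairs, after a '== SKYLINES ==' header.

== SKYLINES ==
[[41,11],[42,0]]
[[41,11],[42,0]]
[[41,11],[42,16],[50,0]]
[[41,11],[42,16],[50,0]]
[[41,11],[42,16],[50,0]]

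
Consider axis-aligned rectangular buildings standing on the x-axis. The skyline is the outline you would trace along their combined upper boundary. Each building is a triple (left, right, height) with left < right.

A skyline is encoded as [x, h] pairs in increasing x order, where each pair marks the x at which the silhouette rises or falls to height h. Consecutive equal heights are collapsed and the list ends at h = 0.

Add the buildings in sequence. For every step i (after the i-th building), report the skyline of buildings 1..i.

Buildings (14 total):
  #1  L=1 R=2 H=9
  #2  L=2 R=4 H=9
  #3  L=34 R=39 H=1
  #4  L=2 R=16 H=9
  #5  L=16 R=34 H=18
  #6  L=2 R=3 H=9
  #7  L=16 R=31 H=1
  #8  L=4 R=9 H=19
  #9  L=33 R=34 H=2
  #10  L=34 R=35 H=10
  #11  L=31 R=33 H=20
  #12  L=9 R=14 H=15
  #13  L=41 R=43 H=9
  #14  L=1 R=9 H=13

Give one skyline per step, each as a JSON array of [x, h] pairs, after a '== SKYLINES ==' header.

== SKYLINES ==
[[1,9],[2,0]]
[[1,9],[4,0]]
[[1,9],[4,0],[34,1],[39,0]]
[[1,9],[16,0],[34,1],[39,0]]
[[1,9],[16,18],[34,1],[39,0]]
[[1,9],[16,18],[34,1],[39,0]]
[[1,9],[16,18],[34,1],[39,0]]
[[1,9],[4,19],[9,9],[16,18],[34,1],[39,0]]
[[1,9],[4,19],[9,9],[16,18],[34,1],[39,0]]
[[1,9],[4,19],[9,9],[16,18],[34,10],[35,1],[39,0]]
[[1,9],[4,19],[9,9],[16,18],[31,20],[33,18],[34,10],[35,1],[39,0]]
[[1,9],[4,19],[9,15],[14,9],[16,18],[31,20],[33,18],[34,10],[35,1],[39,0]]
[[1,9],[4,19],[9,15],[14,9],[16,18],[31,20],[33,18],[34,10],[35,1],[39,0],[41,9],[43,0]]
[[1,13],[4,19],[9,15],[14,9],[16,18],[31,20],[33,18],[34,10],[35,1],[39,0],[41,9],[43,0]]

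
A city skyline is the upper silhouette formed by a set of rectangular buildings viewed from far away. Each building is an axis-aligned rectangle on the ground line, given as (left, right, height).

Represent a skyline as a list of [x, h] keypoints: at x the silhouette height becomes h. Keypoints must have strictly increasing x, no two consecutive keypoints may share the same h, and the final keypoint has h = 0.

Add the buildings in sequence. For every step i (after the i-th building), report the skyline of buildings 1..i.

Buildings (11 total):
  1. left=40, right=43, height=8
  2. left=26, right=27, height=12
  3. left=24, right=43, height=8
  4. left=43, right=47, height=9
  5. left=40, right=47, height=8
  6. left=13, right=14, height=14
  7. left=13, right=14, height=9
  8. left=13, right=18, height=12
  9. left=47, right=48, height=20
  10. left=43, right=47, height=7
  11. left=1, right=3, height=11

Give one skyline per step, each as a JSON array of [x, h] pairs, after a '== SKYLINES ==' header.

== SKYLINES ==
[[40,8],[43,0]]
[[26,12],[27,0],[40,8],[43,0]]
[[24,8],[26,12],[27,8],[43,0]]
[[24,8],[26,12],[27,8],[43,9],[47,0]]
[[24,8],[26,12],[27,8],[43,9],[47,0]]
[[13,14],[14,0],[24,8],[26,12],[27,8],[43,9],[47,0]]
[[13,14],[14,0],[24,8],[26,12],[27,8],[43,9],[47,0]]
[[13,14],[14,12],[18,0],[24,8],[26,12],[27,8],[43,9],[47,0]]
[[13,14],[14,12],[18,0],[24,8],[26,12],[27,8],[43,9],[47,20],[48,0]]
[[13,14],[14,12],[18,0],[24,8],[26,12],[27,8],[43,9],[47,20],[48,0]]
[[1,11],[3,0],[13,14],[14,12],[18,0],[24,8],[26,12],[27,8],[43,9],[47,20],[48,0]]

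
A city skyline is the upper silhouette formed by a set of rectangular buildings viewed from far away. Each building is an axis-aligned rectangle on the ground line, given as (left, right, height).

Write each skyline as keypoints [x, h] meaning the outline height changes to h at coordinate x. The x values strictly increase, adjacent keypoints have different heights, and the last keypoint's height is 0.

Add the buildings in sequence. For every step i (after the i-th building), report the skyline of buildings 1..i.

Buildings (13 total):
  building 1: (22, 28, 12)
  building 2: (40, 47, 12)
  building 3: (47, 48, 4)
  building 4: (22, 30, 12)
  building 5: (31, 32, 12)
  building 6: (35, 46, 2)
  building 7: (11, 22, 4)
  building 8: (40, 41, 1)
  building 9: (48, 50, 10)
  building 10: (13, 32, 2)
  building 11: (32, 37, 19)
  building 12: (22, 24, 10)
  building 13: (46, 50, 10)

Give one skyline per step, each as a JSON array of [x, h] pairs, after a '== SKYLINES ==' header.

== SKYLINES ==
[[22,12],[28,0]]
[[22,12],[28,0],[40,12],[47,0]]
[[22,12],[28,0],[40,12],[47,4],[48,0]]
[[22,12],[30,0],[40,12],[47,4],[48,0]]
[[22,12],[30,0],[31,12],[32,0],[40,12],[47,4],[48,0]]
[[22,12],[30,0],[31,12],[32,0],[35,2],[40,12],[47,4],[48,0]]
[[11,4],[22,12],[30,0],[31,12],[32,0],[35,2],[40,12],[47,4],[48,0]]
[[11,4],[22,12],[30,0],[31,12],[32,0],[35,2],[40,12],[47,4],[48,0]]
[[11,4],[22,12],[30,0],[31,12],[32,0],[35,2],[40,12],[47,4],[48,10],[50,0]]
[[11,4],[22,12],[30,2],[31,12],[32,0],[35,2],[40,12],[47,4],[48,10],[50,0]]
[[11,4],[22,12],[30,2],[31,12],[32,19],[37,2],[40,12],[47,4],[48,10],[50,0]]
[[11,4],[22,12],[30,2],[31,12],[32,19],[37,2],[40,12],[47,4],[48,10],[50,0]]
[[11,4],[22,12],[30,2],[31,12],[32,19],[37,2],[40,12],[47,10],[50,0]]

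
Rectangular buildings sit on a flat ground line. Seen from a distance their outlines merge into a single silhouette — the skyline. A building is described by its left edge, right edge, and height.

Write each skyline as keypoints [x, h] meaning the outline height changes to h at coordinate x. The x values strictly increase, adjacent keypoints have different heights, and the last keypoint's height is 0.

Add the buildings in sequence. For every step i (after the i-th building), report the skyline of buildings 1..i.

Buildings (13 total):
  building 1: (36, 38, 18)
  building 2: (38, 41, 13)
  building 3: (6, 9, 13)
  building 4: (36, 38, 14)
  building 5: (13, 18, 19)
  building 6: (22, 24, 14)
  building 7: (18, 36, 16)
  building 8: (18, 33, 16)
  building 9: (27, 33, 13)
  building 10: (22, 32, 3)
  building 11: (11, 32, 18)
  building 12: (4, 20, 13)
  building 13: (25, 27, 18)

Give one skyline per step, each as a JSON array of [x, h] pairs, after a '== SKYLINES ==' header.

== SKYLINES ==
[[36,18],[38,0]]
[[36,18],[38,13],[41,0]]
[[6,13],[9,0],[36,18],[38,13],[41,0]]
[[6,13],[9,0],[36,18],[38,13],[41,0]]
[[6,13],[9,0],[13,19],[18,0],[36,18],[38,13],[41,0]]
[[6,13],[9,0],[13,19],[18,0],[22,14],[24,0],[36,18],[38,13],[41,0]]
[[6,13],[9,0],[13,19],[18,16],[36,18],[38,13],[41,0]]
[[6,13],[9,0],[13,19],[18,16],[36,18],[38,13],[41,0]]
[[6,13],[9,0],[13,19],[18,16],[36,18],[38,13],[41,0]]
[[6,13],[9,0],[13,19],[18,16],[36,18],[38,13],[41,0]]
[[6,13],[9,0],[11,18],[13,19],[18,18],[32,16],[36,18],[38,13],[41,0]]
[[4,13],[11,18],[13,19],[18,18],[32,16],[36,18],[38,13],[41,0]]
[[4,13],[11,18],[13,19],[18,18],[32,16],[36,18],[38,13],[41,0]]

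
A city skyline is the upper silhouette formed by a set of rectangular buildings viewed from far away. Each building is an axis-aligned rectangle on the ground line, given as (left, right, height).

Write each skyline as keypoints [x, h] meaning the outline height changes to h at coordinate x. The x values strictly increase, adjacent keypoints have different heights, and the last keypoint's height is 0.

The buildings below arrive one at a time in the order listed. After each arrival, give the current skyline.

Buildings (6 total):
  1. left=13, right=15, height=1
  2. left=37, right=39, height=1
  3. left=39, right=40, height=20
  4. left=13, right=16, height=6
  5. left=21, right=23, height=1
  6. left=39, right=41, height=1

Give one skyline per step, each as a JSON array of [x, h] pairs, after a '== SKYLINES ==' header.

== SKYLINES ==
[[13,1],[15,0]]
[[13,1],[15,0],[37,1],[39,0]]
[[13,1],[15,0],[37,1],[39,20],[40,0]]
[[13,6],[16,0],[37,1],[39,20],[40,0]]
[[13,6],[16,0],[21,1],[23,0],[37,1],[39,20],[40,0]]
[[13,6],[16,0],[21,1],[23,0],[37,1],[39,20],[40,1],[41,0]]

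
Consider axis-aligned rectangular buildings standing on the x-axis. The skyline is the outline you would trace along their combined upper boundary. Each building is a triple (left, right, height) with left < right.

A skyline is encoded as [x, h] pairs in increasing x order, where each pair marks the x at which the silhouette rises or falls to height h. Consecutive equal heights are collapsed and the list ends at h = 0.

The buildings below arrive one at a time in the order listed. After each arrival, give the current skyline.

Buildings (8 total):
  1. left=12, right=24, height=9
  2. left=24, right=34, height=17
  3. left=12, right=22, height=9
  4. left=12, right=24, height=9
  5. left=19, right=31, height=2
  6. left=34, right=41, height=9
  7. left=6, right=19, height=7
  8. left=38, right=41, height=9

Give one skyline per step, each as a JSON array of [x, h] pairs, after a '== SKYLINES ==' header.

== SKYLINES ==
[[12,9],[24,0]]
[[12,9],[24,17],[34,0]]
[[12,9],[24,17],[34,0]]
[[12,9],[24,17],[34,0]]
[[12,9],[24,17],[34,0]]
[[12,9],[24,17],[34,9],[41,0]]
[[6,7],[12,9],[24,17],[34,9],[41,0]]
[[6,7],[12,9],[24,17],[34,9],[41,0]]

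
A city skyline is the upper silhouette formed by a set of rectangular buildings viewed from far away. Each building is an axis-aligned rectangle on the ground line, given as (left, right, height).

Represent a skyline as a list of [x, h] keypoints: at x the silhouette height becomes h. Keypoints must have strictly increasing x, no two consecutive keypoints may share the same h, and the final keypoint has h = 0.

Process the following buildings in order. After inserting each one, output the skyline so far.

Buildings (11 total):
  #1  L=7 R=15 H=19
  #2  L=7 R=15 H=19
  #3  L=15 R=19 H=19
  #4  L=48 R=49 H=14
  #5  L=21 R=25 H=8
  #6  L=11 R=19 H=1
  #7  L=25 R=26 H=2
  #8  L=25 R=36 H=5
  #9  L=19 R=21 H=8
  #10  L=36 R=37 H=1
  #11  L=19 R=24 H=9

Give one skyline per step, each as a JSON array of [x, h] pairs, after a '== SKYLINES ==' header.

== SKYLINES ==
[[7,19],[15,0]]
[[7,19],[15,0]]
[[7,19],[19,0]]
[[7,19],[19,0],[48,14],[49,0]]
[[7,19],[19,0],[21,8],[25,0],[48,14],[49,0]]
[[7,19],[19,0],[21,8],[25,0],[48,14],[49,0]]
[[7,19],[19,0],[21,8],[25,2],[26,0],[48,14],[49,0]]
[[7,19],[19,0],[21,8],[25,5],[36,0],[48,14],[49,0]]
[[7,19],[19,8],[25,5],[36,0],[48,14],[49,0]]
[[7,19],[19,8],[25,5],[36,1],[37,0],[48,14],[49,0]]
[[7,19],[19,9],[24,8],[25,5],[36,1],[37,0],[48,14],[49,0]]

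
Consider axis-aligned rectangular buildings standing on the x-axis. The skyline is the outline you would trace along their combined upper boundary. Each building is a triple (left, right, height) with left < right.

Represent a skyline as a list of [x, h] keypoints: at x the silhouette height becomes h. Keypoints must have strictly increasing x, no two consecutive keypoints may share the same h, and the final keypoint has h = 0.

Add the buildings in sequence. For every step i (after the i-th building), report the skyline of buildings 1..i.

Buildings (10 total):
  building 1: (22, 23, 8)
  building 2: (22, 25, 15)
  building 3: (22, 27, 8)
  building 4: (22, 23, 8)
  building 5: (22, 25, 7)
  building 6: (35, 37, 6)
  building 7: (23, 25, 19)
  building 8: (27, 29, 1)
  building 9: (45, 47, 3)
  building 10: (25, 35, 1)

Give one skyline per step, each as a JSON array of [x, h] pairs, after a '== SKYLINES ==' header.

== SKYLINES ==
[[22,8],[23,0]]
[[22,15],[25,0]]
[[22,15],[25,8],[27,0]]
[[22,15],[25,8],[27,0]]
[[22,15],[25,8],[27,0]]
[[22,15],[25,8],[27,0],[35,6],[37,0]]
[[22,15],[23,19],[25,8],[27,0],[35,6],[37,0]]
[[22,15],[23,19],[25,8],[27,1],[29,0],[35,6],[37,0]]
[[22,15],[23,19],[25,8],[27,1],[29,0],[35,6],[37,0],[45,3],[47,0]]
[[22,15],[23,19],[25,8],[27,1],[35,6],[37,0],[45,3],[47,0]]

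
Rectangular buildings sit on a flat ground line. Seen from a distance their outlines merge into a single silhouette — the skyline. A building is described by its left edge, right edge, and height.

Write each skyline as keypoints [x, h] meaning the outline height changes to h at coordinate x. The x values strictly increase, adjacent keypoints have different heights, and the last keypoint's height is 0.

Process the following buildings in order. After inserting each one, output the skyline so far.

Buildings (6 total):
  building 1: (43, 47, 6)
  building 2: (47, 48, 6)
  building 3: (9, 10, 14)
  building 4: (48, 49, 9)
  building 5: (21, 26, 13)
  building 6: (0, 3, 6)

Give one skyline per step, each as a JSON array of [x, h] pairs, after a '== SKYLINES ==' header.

== SKYLINES ==
[[43,6],[47,0]]
[[43,6],[48,0]]
[[9,14],[10,0],[43,6],[48,0]]
[[9,14],[10,0],[43,6],[48,9],[49,0]]
[[9,14],[10,0],[21,13],[26,0],[43,6],[48,9],[49,0]]
[[0,6],[3,0],[9,14],[10,0],[21,13],[26,0],[43,6],[48,9],[49,0]]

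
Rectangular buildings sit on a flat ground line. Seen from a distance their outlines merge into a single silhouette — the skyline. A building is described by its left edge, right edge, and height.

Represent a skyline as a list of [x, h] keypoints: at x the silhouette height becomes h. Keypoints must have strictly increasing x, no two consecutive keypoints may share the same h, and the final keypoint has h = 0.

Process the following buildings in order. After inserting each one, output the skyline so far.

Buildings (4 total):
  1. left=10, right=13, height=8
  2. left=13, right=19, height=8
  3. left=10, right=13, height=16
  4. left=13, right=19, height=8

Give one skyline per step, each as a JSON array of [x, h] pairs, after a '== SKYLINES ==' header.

== SKYLINES ==
[[10,8],[13,0]]
[[10,8],[19,0]]
[[10,16],[13,8],[19,0]]
[[10,16],[13,8],[19,0]]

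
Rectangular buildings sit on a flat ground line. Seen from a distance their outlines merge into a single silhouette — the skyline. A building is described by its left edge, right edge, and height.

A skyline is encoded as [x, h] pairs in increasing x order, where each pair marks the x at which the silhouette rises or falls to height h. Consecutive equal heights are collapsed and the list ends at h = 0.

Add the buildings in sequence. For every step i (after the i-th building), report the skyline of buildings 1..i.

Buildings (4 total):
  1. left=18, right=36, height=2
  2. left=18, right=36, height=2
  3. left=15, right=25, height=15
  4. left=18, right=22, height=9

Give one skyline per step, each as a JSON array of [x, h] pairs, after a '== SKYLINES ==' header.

== SKYLINES ==
[[18,2],[36,0]]
[[18,2],[36,0]]
[[15,15],[25,2],[36,0]]
[[15,15],[25,2],[36,0]]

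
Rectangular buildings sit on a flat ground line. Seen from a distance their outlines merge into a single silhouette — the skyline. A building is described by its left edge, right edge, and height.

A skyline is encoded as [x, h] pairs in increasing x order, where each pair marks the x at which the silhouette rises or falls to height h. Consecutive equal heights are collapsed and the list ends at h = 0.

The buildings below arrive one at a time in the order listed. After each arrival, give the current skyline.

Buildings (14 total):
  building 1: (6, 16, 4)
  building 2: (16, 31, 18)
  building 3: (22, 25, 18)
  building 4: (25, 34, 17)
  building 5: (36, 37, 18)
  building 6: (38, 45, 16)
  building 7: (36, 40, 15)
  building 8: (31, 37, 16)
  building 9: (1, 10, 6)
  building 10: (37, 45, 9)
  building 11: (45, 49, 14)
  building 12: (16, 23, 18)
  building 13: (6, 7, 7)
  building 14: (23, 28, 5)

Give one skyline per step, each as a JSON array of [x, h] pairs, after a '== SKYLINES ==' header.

== SKYLINES ==
[[6,4],[16,0]]
[[6,4],[16,18],[31,0]]
[[6,4],[16,18],[31,0]]
[[6,4],[16,18],[31,17],[34,0]]
[[6,4],[16,18],[31,17],[34,0],[36,18],[37,0]]
[[6,4],[16,18],[31,17],[34,0],[36,18],[37,0],[38,16],[45,0]]
[[6,4],[16,18],[31,17],[34,0],[36,18],[37,15],[38,16],[45,0]]
[[6,4],[16,18],[31,17],[34,16],[36,18],[37,15],[38,16],[45,0]]
[[1,6],[10,4],[16,18],[31,17],[34,16],[36,18],[37,15],[38,16],[45,0]]
[[1,6],[10,4],[16,18],[31,17],[34,16],[36,18],[37,15],[38,16],[45,0]]
[[1,6],[10,4],[16,18],[31,17],[34,16],[36,18],[37,15],[38,16],[45,14],[49,0]]
[[1,6],[10,4],[16,18],[31,17],[34,16],[36,18],[37,15],[38,16],[45,14],[49,0]]
[[1,6],[6,7],[7,6],[10,4],[16,18],[31,17],[34,16],[36,18],[37,15],[38,16],[45,14],[49,0]]
[[1,6],[6,7],[7,6],[10,4],[16,18],[31,17],[34,16],[36,18],[37,15],[38,16],[45,14],[49,0]]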